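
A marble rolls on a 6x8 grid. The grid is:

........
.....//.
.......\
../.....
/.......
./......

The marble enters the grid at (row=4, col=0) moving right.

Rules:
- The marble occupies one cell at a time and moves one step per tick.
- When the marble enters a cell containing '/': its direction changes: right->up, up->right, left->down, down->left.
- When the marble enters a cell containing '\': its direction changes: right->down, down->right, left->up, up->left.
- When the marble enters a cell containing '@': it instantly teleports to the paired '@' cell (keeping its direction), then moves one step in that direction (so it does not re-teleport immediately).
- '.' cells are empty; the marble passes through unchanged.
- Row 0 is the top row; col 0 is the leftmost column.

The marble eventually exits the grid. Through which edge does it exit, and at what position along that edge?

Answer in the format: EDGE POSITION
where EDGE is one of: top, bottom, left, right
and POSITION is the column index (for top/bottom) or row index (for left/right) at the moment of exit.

Step 1: enter (4,0), '/' deflects right->up, move up to (3,0)
Step 2: enter (3,0), '.' pass, move up to (2,0)
Step 3: enter (2,0), '.' pass, move up to (1,0)
Step 4: enter (1,0), '.' pass, move up to (0,0)
Step 5: enter (0,0), '.' pass, move up to (-1,0)
Step 6: at (-1,0) — EXIT via top edge, pos 0

Answer: top 0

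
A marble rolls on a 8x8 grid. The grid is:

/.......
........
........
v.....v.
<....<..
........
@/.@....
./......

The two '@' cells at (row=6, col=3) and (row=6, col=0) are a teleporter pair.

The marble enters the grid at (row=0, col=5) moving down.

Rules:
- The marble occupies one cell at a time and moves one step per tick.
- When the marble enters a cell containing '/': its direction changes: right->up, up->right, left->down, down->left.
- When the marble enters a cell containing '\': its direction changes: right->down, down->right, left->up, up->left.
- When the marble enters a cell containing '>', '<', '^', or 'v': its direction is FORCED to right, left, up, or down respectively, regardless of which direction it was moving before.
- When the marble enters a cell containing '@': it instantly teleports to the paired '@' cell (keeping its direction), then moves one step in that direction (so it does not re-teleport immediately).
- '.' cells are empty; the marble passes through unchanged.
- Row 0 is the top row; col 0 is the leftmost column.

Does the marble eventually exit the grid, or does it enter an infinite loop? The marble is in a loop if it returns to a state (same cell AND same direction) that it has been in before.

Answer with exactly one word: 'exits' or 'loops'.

Answer: exits

Derivation:
Step 1: enter (0,5), '.' pass, move down to (1,5)
Step 2: enter (1,5), '.' pass, move down to (2,5)
Step 3: enter (2,5), '.' pass, move down to (3,5)
Step 4: enter (3,5), '.' pass, move down to (4,5)
Step 5: enter (4,5), '<' forces down->left, move left to (4,4)
Step 6: enter (4,4), '.' pass, move left to (4,3)
Step 7: enter (4,3), '.' pass, move left to (4,2)
Step 8: enter (4,2), '.' pass, move left to (4,1)
Step 9: enter (4,1), '.' pass, move left to (4,0)
Step 10: enter (4,0), '<' forces left->left, move left to (4,-1)
Step 11: at (4,-1) — EXIT via left edge, pos 4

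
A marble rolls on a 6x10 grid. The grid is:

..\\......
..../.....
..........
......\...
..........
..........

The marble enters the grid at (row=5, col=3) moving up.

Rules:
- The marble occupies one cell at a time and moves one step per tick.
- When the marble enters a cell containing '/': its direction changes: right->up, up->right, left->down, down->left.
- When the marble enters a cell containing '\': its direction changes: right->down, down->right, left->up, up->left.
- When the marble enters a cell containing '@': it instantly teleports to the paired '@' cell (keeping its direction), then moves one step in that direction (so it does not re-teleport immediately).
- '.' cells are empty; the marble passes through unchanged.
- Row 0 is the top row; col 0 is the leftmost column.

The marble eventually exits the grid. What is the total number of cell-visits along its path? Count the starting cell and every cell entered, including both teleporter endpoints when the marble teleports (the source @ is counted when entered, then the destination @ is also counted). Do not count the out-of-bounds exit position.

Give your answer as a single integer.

Step 1: enter (5,3), '.' pass, move up to (4,3)
Step 2: enter (4,3), '.' pass, move up to (3,3)
Step 3: enter (3,3), '.' pass, move up to (2,3)
Step 4: enter (2,3), '.' pass, move up to (1,3)
Step 5: enter (1,3), '.' pass, move up to (0,3)
Step 6: enter (0,3), '\' deflects up->left, move left to (0,2)
Step 7: enter (0,2), '\' deflects left->up, move up to (-1,2)
Step 8: at (-1,2) — EXIT via top edge, pos 2
Path length (cell visits): 7

Answer: 7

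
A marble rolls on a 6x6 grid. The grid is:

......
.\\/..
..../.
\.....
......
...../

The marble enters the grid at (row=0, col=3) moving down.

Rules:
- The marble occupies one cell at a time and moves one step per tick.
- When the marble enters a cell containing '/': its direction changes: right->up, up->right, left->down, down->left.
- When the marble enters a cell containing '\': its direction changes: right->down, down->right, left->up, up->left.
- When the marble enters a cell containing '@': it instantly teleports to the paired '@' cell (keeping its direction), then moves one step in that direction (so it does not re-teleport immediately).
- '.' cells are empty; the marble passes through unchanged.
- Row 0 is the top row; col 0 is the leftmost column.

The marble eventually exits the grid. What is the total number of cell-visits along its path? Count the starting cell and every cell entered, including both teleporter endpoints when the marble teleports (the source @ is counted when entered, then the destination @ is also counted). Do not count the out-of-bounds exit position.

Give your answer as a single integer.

Answer: 4

Derivation:
Step 1: enter (0,3), '.' pass, move down to (1,3)
Step 2: enter (1,3), '/' deflects down->left, move left to (1,2)
Step 3: enter (1,2), '\' deflects left->up, move up to (0,2)
Step 4: enter (0,2), '.' pass, move up to (-1,2)
Step 5: at (-1,2) — EXIT via top edge, pos 2
Path length (cell visits): 4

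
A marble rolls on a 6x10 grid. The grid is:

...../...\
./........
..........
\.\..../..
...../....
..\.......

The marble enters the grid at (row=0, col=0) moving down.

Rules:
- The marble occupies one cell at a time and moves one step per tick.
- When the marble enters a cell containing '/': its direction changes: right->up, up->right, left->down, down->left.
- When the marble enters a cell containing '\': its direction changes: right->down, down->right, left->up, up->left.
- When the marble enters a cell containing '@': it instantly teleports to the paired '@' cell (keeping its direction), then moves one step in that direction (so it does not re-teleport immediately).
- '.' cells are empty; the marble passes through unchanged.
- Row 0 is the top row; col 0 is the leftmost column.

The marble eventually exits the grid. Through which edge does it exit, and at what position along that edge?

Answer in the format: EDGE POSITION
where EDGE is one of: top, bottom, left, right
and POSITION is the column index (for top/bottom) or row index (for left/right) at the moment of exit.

Answer: right 5

Derivation:
Step 1: enter (0,0), '.' pass, move down to (1,0)
Step 2: enter (1,0), '.' pass, move down to (2,0)
Step 3: enter (2,0), '.' pass, move down to (3,0)
Step 4: enter (3,0), '\' deflects down->right, move right to (3,1)
Step 5: enter (3,1), '.' pass, move right to (3,2)
Step 6: enter (3,2), '\' deflects right->down, move down to (4,2)
Step 7: enter (4,2), '.' pass, move down to (5,2)
Step 8: enter (5,2), '\' deflects down->right, move right to (5,3)
Step 9: enter (5,3), '.' pass, move right to (5,4)
Step 10: enter (5,4), '.' pass, move right to (5,5)
Step 11: enter (5,5), '.' pass, move right to (5,6)
Step 12: enter (5,6), '.' pass, move right to (5,7)
Step 13: enter (5,7), '.' pass, move right to (5,8)
Step 14: enter (5,8), '.' pass, move right to (5,9)
Step 15: enter (5,9), '.' pass, move right to (5,10)
Step 16: at (5,10) — EXIT via right edge, pos 5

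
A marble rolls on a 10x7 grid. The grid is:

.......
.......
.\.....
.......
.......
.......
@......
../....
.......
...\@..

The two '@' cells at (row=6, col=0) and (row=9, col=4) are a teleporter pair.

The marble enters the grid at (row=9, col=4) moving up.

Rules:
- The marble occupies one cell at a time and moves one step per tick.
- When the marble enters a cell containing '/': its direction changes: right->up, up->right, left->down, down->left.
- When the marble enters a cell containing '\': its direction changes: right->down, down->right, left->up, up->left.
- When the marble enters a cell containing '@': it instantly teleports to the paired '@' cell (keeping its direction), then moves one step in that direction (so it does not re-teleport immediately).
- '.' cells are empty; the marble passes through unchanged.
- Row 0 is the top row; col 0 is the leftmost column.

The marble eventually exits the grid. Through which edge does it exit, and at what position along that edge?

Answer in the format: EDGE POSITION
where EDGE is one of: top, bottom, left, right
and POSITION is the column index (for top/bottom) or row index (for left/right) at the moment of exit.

Step 1: enter (9,4), '@' teleport (9,4)->(6,0), also enter (6,0), move up to (5,0)
Step 2: enter (5,0), '.' pass, move up to (4,0)
Step 3: enter (4,0), '.' pass, move up to (3,0)
Step 4: enter (3,0), '.' pass, move up to (2,0)
Step 5: enter (2,0), '.' pass, move up to (1,0)
Step 6: enter (1,0), '.' pass, move up to (0,0)
Step 7: enter (0,0), '.' pass, move up to (-1,0)
Step 8: at (-1,0) — EXIT via top edge, pos 0

Answer: top 0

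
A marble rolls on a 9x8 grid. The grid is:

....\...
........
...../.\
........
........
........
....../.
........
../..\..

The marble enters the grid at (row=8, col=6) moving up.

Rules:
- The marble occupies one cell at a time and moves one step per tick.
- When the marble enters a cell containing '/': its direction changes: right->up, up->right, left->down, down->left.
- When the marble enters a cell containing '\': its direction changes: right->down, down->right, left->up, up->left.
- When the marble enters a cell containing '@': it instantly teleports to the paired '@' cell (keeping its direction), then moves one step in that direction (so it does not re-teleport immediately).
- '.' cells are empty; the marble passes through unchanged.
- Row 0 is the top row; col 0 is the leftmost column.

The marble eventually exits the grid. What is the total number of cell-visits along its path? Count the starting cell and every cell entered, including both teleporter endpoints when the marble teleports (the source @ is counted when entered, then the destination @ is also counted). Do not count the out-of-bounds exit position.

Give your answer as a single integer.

Step 1: enter (8,6), '.' pass, move up to (7,6)
Step 2: enter (7,6), '.' pass, move up to (6,6)
Step 3: enter (6,6), '/' deflects up->right, move right to (6,7)
Step 4: enter (6,7), '.' pass, move right to (6,8)
Step 5: at (6,8) — EXIT via right edge, pos 6
Path length (cell visits): 4

Answer: 4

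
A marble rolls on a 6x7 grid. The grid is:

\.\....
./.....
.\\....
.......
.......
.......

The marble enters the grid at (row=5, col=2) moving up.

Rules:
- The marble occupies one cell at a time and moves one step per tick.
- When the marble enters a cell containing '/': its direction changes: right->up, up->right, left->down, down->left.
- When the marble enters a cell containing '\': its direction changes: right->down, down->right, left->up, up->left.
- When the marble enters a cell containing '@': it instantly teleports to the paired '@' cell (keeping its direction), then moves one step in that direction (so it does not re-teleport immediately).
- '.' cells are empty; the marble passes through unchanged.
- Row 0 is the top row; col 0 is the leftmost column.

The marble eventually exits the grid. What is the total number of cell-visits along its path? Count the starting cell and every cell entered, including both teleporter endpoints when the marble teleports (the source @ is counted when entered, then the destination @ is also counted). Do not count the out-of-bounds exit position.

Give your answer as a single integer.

Answer: 11

Derivation:
Step 1: enter (5,2), '.' pass, move up to (4,2)
Step 2: enter (4,2), '.' pass, move up to (3,2)
Step 3: enter (3,2), '.' pass, move up to (2,2)
Step 4: enter (2,2), '\' deflects up->left, move left to (2,1)
Step 5: enter (2,1), '\' deflects left->up, move up to (1,1)
Step 6: enter (1,1), '/' deflects up->right, move right to (1,2)
Step 7: enter (1,2), '.' pass, move right to (1,3)
Step 8: enter (1,3), '.' pass, move right to (1,4)
Step 9: enter (1,4), '.' pass, move right to (1,5)
Step 10: enter (1,5), '.' pass, move right to (1,6)
Step 11: enter (1,6), '.' pass, move right to (1,7)
Step 12: at (1,7) — EXIT via right edge, pos 1
Path length (cell visits): 11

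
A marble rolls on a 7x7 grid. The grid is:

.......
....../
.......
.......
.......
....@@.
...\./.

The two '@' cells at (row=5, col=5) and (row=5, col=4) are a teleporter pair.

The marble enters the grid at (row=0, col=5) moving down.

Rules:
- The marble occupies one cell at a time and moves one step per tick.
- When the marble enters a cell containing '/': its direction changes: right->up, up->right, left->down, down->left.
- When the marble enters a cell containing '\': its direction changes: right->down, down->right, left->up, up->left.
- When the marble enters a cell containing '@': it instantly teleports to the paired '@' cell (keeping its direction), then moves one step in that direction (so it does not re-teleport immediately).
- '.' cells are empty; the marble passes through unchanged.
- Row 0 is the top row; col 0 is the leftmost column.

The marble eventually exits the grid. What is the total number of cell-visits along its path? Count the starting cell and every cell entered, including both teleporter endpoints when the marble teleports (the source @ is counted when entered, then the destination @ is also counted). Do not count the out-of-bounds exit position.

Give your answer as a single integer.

Step 1: enter (0,5), '.' pass, move down to (1,5)
Step 2: enter (1,5), '.' pass, move down to (2,5)
Step 3: enter (2,5), '.' pass, move down to (3,5)
Step 4: enter (3,5), '.' pass, move down to (4,5)
Step 5: enter (4,5), '.' pass, move down to (5,5)
Step 6: enter (5,5), '@' teleport (5,5)->(5,4), also enter (5,4), move down to (6,4)
Step 7: enter (6,4), '.' pass, move down to (7,4)
Step 8: at (7,4) — EXIT via bottom edge, pos 4
Path length (cell visits): 8

Answer: 8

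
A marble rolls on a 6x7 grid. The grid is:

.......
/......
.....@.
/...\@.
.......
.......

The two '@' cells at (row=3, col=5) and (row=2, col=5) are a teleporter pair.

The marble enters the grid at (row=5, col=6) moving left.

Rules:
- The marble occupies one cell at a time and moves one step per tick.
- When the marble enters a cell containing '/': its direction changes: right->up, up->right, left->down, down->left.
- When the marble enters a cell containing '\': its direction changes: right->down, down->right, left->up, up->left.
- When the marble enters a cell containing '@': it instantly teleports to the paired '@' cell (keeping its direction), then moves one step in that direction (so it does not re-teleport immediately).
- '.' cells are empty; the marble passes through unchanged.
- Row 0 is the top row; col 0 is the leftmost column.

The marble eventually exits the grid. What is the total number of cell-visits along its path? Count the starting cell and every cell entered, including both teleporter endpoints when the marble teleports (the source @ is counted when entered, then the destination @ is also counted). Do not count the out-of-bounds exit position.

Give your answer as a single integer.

Step 1: enter (5,6), '.' pass, move left to (5,5)
Step 2: enter (5,5), '.' pass, move left to (5,4)
Step 3: enter (5,4), '.' pass, move left to (5,3)
Step 4: enter (5,3), '.' pass, move left to (5,2)
Step 5: enter (5,2), '.' pass, move left to (5,1)
Step 6: enter (5,1), '.' pass, move left to (5,0)
Step 7: enter (5,0), '.' pass, move left to (5,-1)
Step 8: at (5,-1) — EXIT via left edge, pos 5
Path length (cell visits): 7

Answer: 7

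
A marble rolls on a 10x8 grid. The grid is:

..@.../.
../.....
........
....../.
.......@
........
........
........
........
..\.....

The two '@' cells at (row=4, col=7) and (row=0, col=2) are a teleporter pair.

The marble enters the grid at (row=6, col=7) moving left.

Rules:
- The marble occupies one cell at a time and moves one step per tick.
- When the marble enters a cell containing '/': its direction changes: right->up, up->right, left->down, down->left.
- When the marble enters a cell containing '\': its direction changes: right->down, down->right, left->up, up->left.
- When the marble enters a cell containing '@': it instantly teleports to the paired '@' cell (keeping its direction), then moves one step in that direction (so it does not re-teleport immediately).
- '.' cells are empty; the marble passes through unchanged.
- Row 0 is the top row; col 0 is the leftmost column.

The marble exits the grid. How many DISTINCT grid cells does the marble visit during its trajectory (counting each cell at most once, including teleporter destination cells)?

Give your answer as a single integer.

Step 1: enter (6,7), '.' pass, move left to (6,6)
Step 2: enter (6,6), '.' pass, move left to (6,5)
Step 3: enter (6,5), '.' pass, move left to (6,4)
Step 4: enter (6,4), '.' pass, move left to (6,3)
Step 5: enter (6,3), '.' pass, move left to (6,2)
Step 6: enter (6,2), '.' pass, move left to (6,1)
Step 7: enter (6,1), '.' pass, move left to (6,0)
Step 8: enter (6,0), '.' pass, move left to (6,-1)
Step 9: at (6,-1) — EXIT via left edge, pos 6
Distinct cells visited: 8 (path length 8)

Answer: 8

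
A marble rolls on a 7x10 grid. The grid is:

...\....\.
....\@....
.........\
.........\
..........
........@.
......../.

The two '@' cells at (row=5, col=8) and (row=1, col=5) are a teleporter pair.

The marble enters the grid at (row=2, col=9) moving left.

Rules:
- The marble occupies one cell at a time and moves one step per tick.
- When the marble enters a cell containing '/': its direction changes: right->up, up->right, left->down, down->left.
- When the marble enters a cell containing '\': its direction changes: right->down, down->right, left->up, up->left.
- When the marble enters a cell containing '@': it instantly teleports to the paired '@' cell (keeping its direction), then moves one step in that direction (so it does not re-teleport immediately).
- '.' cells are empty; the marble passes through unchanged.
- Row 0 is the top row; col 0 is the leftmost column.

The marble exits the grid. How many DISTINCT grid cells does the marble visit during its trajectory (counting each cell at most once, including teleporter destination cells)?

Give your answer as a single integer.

Step 1: enter (2,9), '\' deflects left->up, move up to (1,9)
Step 2: enter (1,9), '.' pass, move up to (0,9)
Step 3: enter (0,9), '.' pass, move up to (-1,9)
Step 4: at (-1,9) — EXIT via top edge, pos 9
Distinct cells visited: 3 (path length 3)

Answer: 3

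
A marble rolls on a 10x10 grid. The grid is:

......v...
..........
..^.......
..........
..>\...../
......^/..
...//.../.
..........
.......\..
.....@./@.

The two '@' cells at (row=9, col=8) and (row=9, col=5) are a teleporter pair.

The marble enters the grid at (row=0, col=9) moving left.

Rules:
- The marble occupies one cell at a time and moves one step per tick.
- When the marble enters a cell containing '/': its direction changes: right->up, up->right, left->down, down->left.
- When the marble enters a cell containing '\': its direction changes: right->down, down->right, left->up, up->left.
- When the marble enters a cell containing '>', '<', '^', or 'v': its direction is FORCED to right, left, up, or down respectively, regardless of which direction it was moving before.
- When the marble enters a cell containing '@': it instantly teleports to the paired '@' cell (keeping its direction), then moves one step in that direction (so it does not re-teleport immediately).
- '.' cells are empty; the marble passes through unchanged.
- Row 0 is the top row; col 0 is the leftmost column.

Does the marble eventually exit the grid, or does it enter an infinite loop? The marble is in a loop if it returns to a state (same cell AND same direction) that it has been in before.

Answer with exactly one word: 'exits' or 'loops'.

Step 1: enter (0,9), '.' pass, move left to (0,8)
Step 2: enter (0,8), '.' pass, move left to (0,7)
Step 3: enter (0,7), '.' pass, move left to (0,6)
Step 4: enter (0,6), 'v' forces left->down, move down to (1,6)
Step 5: enter (1,6), '.' pass, move down to (2,6)
Step 6: enter (2,6), '.' pass, move down to (3,6)
Step 7: enter (3,6), '.' pass, move down to (4,6)
Step 8: enter (4,6), '.' pass, move down to (5,6)
Step 9: enter (5,6), '^' forces down->up, move up to (4,6)
Step 10: enter (4,6), '.' pass, move up to (3,6)
Step 11: enter (3,6), '.' pass, move up to (2,6)
Step 12: enter (2,6), '.' pass, move up to (1,6)
Step 13: enter (1,6), '.' pass, move up to (0,6)
Step 14: enter (0,6), 'v' forces up->down, move down to (1,6)
Step 15: at (1,6) dir=down — LOOP DETECTED (seen before)

Answer: loops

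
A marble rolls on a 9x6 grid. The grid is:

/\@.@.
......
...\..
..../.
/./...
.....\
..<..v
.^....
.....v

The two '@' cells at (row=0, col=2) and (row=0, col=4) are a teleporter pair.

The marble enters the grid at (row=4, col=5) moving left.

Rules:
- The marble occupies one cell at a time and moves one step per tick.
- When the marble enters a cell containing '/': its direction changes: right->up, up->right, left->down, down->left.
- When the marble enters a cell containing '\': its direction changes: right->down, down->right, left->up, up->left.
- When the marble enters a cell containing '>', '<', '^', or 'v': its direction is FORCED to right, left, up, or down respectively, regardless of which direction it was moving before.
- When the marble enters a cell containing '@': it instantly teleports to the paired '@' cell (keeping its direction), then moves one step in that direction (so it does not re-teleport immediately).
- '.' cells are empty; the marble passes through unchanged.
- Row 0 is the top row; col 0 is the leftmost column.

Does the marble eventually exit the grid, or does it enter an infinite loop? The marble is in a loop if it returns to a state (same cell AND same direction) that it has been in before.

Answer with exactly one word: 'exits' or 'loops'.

Answer: exits

Derivation:
Step 1: enter (4,5), '.' pass, move left to (4,4)
Step 2: enter (4,4), '.' pass, move left to (4,3)
Step 3: enter (4,3), '.' pass, move left to (4,2)
Step 4: enter (4,2), '/' deflects left->down, move down to (5,2)
Step 5: enter (5,2), '.' pass, move down to (6,2)
Step 6: enter (6,2), '<' forces down->left, move left to (6,1)
Step 7: enter (6,1), '.' pass, move left to (6,0)
Step 8: enter (6,0), '.' pass, move left to (6,-1)
Step 9: at (6,-1) — EXIT via left edge, pos 6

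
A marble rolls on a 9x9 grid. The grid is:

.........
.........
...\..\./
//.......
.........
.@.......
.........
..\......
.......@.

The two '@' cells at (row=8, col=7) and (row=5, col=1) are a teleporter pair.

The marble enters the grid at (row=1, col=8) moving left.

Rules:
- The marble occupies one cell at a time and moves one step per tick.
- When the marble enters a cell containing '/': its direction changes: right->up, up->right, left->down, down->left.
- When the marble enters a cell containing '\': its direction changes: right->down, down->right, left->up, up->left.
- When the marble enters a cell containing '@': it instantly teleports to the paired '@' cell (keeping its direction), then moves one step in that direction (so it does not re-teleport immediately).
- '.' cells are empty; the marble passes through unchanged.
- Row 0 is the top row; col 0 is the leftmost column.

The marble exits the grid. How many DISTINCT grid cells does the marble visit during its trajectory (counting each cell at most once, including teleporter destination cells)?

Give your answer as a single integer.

Step 1: enter (1,8), '.' pass, move left to (1,7)
Step 2: enter (1,7), '.' pass, move left to (1,6)
Step 3: enter (1,6), '.' pass, move left to (1,5)
Step 4: enter (1,5), '.' pass, move left to (1,4)
Step 5: enter (1,4), '.' pass, move left to (1,3)
Step 6: enter (1,3), '.' pass, move left to (1,2)
Step 7: enter (1,2), '.' pass, move left to (1,1)
Step 8: enter (1,1), '.' pass, move left to (1,0)
Step 9: enter (1,0), '.' pass, move left to (1,-1)
Step 10: at (1,-1) — EXIT via left edge, pos 1
Distinct cells visited: 9 (path length 9)

Answer: 9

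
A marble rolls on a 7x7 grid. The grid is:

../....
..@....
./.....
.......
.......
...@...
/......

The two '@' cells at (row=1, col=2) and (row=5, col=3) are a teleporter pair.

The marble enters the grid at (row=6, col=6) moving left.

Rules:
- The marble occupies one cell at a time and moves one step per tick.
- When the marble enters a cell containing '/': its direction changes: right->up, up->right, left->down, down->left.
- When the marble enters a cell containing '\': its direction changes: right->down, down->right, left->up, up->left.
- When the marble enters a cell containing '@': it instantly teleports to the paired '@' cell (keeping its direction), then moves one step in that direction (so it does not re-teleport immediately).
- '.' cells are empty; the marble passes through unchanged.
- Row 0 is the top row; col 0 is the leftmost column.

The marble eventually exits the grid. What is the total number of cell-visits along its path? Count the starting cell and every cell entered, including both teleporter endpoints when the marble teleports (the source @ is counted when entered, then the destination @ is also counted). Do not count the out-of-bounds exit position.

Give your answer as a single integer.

Answer: 7

Derivation:
Step 1: enter (6,6), '.' pass, move left to (6,5)
Step 2: enter (6,5), '.' pass, move left to (6,4)
Step 3: enter (6,4), '.' pass, move left to (6,3)
Step 4: enter (6,3), '.' pass, move left to (6,2)
Step 5: enter (6,2), '.' pass, move left to (6,1)
Step 6: enter (6,1), '.' pass, move left to (6,0)
Step 7: enter (6,0), '/' deflects left->down, move down to (7,0)
Step 8: at (7,0) — EXIT via bottom edge, pos 0
Path length (cell visits): 7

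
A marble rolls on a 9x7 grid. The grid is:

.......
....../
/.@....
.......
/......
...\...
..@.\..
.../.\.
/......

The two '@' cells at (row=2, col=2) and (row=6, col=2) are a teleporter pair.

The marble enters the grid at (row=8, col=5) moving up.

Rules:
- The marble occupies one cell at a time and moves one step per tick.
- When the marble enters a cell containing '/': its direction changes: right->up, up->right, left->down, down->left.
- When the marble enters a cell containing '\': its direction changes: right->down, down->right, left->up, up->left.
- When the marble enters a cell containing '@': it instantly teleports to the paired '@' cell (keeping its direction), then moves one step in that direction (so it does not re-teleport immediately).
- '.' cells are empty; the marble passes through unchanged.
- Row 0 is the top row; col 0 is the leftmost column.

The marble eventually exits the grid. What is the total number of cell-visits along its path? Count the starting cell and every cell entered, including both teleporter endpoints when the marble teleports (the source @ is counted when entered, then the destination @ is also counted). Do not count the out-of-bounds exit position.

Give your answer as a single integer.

Step 1: enter (8,5), '.' pass, move up to (7,5)
Step 2: enter (7,5), '\' deflects up->left, move left to (7,4)
Step 3: enter (7,4), '.' pass, move left to (7,3)
Step 4: enter (7,3), '/' deflects left->down, move down to (8,3)
Step 5: enter (8,3), '.' pass, move down to (9,3)
Step 6: at (9,3) — EXIT via bottom edge, pos 3
Path length (cell visits): 5

Answer: 5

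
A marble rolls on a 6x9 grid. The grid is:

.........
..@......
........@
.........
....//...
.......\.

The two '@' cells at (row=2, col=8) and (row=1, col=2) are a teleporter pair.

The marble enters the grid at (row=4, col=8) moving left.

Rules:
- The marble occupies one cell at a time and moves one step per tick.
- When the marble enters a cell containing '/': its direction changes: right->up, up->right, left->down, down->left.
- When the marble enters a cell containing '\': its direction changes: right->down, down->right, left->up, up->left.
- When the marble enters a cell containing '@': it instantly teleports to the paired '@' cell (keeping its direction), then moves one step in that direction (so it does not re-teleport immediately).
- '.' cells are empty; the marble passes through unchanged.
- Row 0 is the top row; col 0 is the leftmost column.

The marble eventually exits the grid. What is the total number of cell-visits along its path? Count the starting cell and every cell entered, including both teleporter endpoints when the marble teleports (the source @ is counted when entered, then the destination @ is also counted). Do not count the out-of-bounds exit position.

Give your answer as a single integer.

Step 1: enter (4,8), '.' pass, move left to (4,7)
Step 2: enter (4,7), '.' pass, move left to (4,6)
Step 3: enter (4,6), '.' pass, move left to (4,5)
Step 4: enter (4,5), '/' deflects left->down, move down to (5,5)
Step 5: enter (5,5), '.' pass, move down to (6,5)
Step 6: at (6,5) — EXIT via bottom edge, pos 5
Path length (cell visits): 5

Answer: 5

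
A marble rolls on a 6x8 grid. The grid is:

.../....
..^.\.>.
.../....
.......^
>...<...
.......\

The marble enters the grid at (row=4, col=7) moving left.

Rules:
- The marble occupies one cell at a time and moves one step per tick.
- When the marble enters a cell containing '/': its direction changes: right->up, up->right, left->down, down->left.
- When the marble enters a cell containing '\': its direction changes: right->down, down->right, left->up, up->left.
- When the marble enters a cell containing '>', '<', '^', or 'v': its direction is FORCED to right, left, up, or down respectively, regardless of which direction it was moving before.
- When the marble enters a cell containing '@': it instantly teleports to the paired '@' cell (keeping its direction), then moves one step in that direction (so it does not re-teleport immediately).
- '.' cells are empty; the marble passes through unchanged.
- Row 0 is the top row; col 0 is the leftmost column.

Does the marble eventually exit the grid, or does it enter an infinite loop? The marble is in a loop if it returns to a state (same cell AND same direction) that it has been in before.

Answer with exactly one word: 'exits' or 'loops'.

Answer: loops

Derivation:
Step 1: enter (4,7), '.' pass, move left to (4,6)
Step 2: enter (4,6), '.' pass, move left to (4,5)
Step 3: enter (4,5), '.' pass, move left to (4,4)
Step 4: enter (4,4), '<' forces left->left, move left to (4,3)
Step 5: enter (4,3), '.' pass, move left to (4,2)
Step 6: enter (4,2), '.' pass, move left to (4,1)
Step 7: enter (4,1), '.' pass, move left to (4,0)
Step 8: enter (4,0), '>' forces left->right, move right to (4,1)
Step 9: enter (4,1), '.' pass, move right to (4,2)
Step 10: enter (4,2), '.' pass, move right to (4,3)
Step 11: enter (4,3), '.' pass, move right to (4,4)
Step 12: enter (4,4), '<' forces right->left, move left to (4,3)
Step 13: at (4,3) dir=left — LOOP DETECTED (seen before)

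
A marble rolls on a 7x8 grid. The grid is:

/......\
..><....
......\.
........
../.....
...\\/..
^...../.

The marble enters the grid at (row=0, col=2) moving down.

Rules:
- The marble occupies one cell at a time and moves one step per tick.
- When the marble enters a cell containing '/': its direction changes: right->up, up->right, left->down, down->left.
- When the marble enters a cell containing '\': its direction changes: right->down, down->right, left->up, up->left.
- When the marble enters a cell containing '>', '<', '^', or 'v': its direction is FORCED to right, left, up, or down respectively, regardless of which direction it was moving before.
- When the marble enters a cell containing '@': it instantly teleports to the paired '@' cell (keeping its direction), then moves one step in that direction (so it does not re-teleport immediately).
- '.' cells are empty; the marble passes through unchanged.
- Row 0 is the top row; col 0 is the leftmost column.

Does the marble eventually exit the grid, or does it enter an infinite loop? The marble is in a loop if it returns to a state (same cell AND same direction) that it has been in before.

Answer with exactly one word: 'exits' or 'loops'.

Step 1: enter (0,2), '.' pass, move down to (1,2)
Step 2: enter (1,2), '>' forces down->right, move right to (1,3)
Step 3: enter (1,3), '<' forces right->left, move left to (1,2)
Step 4: enter (1,2), '>' forces left->right, move right to (1,3)
Step 5: at (1,3) dir=right — LOOP DETECTED (seen before)

Answer: loops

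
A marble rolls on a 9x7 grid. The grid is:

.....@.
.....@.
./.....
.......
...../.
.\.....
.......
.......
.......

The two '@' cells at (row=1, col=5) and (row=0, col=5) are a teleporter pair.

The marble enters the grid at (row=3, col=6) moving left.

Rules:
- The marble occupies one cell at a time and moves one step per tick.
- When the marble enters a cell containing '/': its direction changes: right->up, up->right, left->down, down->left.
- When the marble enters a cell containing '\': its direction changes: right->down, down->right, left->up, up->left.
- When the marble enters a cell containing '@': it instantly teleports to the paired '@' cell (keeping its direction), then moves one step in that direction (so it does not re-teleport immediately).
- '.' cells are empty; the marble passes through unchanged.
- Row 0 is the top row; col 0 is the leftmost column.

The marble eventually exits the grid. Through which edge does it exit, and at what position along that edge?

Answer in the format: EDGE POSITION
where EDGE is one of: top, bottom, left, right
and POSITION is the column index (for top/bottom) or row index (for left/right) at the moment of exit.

Step 1: enter (3,6), '.' pass, move left to (3,5)
Step 2: enter (3,5), '.' pass, move left to (3,4)
Step 3: enter (3,4), '.' pass, move left to (3,3)
Step 4: enter (3,3), '.' pass, move left to (3,2)
Step 5: enter (3,2), '.' pass, move left to (3,1)
Step 6: enter (3,1), '.' pass, move left to (3,0)
Step 7: enter (3,0), '.' pass, move left to (3,-1)
Step 8: at (3,-1) — EXIT via left edge, pos 3

Answer: left 3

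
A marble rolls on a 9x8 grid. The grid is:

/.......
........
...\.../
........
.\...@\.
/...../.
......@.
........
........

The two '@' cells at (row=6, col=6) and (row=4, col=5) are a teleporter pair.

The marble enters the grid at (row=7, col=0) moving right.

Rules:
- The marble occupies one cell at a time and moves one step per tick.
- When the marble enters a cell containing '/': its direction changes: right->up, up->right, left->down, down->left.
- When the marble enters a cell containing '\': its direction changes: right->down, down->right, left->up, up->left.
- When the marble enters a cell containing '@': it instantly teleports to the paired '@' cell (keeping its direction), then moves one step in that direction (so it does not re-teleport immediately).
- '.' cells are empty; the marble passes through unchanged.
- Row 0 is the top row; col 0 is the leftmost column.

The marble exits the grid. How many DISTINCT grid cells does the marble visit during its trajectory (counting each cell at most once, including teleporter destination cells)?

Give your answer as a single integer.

Answer: 8

Derivation:
Step 1: enter (7,0), '.' pass, move right to (7,1)
Step 2: enter (7,1), '.' pass, move right to (7,2)
Step 3: enter (7,2), '.' pass, move right to (7,3)
Step 4: enter (7,3), '.' pass, move right to (7,4)
Step 5: enter (7,4), '.' pass, move right to (7,5)
Step 6: enter (7,5), '.' pass, move right to (7,6)
Step 7: enter (7,6), '.' pass, move right to (7,7)
Step 8: enter (7,7), '.' pass, move right to (7,8)
Step 9: at (7,8) — EXIT via right edge, pos 7
Distinct cells visited: 8 (path length 8)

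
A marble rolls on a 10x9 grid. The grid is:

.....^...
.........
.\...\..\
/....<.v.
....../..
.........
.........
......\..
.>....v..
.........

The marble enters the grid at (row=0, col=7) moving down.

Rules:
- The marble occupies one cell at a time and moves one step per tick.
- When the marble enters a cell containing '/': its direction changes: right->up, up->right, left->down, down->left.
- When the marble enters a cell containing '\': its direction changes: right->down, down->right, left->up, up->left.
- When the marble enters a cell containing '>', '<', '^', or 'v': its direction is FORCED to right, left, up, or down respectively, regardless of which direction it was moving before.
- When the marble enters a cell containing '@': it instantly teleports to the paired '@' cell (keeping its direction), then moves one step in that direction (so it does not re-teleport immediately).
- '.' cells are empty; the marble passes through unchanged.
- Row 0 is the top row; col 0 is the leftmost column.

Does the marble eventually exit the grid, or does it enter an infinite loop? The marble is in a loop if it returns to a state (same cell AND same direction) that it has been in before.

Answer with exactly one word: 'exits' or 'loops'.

Step 1: enter (0,7), '.' pass, move down to (1,7)
Step 2: enter (1,7), '.' pass, move down to (2,7)
Step 3: enter (2,7), '.' pass, move down to (3,7)
Step 4: enter (3,7), 'v' forces down->down, move down to (4,7)
Step 5: enter (4,7), '.' pass, move down to (5,7)
Step 6: enter (5,7), '.' pass, move down to (6,7)
Step 7: enter (6,7), '.' pass, move down to (7,7)
Step 8: enter (7,7), '.' pass, move down to (8,7)
Step 9: enter (8,7), '.' pass, move down to (9,7)
Step 10: enter (9,7), '.' pass, move down to (10,7)
Step 11: at (10,7) — EXIT via bottom edge, pos 7

Answer: exits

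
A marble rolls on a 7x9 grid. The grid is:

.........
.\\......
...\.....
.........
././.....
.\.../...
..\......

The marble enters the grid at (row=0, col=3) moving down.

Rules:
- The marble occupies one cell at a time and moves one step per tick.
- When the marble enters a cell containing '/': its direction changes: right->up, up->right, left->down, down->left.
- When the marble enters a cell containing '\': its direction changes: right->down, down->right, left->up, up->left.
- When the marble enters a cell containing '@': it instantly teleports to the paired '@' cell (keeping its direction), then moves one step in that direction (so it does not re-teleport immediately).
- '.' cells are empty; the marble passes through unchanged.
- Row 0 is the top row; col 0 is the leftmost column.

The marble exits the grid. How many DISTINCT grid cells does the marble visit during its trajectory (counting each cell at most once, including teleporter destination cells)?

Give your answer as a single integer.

Answer: 8

Derivation:
Step 1: enter (0,3), '.' pass, move down to (1,3)
Step 2: enter (1,3), '.' pass, move down to (2,3)
Step 3: enter (2,3), '\' deflects down->right, move right to (2,4)
Step 4: enter (2,4), '.' pass, move right to (2,5)
Step 5: enter (2,5), '.' pass, move right to (2,6)
Step 6: enter (2,6), '.' pass, move right to (2,7)
Step 7: enter (2,7), '.' pass, move right to (2,8)
Step 8: enter (2,8), '.' pass, move right to (2,9)
Step 9: at (2,9) — EXIT via right edge, pos 2
Distinct cells visited: 8 (path length 8)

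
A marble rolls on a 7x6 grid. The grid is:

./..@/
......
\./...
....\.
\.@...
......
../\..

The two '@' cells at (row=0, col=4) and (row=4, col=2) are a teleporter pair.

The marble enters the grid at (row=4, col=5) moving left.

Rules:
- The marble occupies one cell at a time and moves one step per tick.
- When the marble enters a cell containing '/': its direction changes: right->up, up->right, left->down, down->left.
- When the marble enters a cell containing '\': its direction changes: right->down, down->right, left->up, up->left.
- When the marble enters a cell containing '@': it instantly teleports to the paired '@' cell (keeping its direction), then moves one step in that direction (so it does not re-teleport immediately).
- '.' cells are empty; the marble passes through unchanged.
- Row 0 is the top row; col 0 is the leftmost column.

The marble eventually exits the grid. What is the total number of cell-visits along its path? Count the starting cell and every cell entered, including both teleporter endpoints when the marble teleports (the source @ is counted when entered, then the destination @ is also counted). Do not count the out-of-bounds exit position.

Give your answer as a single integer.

Step 1: enter (4,5), '.' pass, move left to (4,4)
Step 2: enter (4,4), '.' pass, move left to (4,3)
Step 3: enter (4,3), '.' pass, move left to (4,2)
Step 4: enter (4,2), '@' teleport (4,2)->(0,4), also enter (0,4), move left to (0,3)
Step 5: enter (0,3), '.' pass, move left to (0,2)
Step 6: enter (0,2), '.' pass, move left to (0,1)
Step 7: enter (0,1), '/' deflects left->down, move down to (1,1)
Step 8: enter (1,1), '.' pass, move down to (2,1)
Step 9: enter (2,1), '.' pass, move down to (3,1)
Step 10: enter (3,1), '.' pass, move down to (4,1)
Step 11: enter (4,1), '.' pass, move down to (5,1)
Step 12: enter (5,1), '.' pass, move down to (6,1)
Step 13: enter (6,1), '.' pass, move down to (7,1)
Step 14: at (7,1) — EXIT via bottom edge, pos 1
Path length (cell visits): 14

Answer: 14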